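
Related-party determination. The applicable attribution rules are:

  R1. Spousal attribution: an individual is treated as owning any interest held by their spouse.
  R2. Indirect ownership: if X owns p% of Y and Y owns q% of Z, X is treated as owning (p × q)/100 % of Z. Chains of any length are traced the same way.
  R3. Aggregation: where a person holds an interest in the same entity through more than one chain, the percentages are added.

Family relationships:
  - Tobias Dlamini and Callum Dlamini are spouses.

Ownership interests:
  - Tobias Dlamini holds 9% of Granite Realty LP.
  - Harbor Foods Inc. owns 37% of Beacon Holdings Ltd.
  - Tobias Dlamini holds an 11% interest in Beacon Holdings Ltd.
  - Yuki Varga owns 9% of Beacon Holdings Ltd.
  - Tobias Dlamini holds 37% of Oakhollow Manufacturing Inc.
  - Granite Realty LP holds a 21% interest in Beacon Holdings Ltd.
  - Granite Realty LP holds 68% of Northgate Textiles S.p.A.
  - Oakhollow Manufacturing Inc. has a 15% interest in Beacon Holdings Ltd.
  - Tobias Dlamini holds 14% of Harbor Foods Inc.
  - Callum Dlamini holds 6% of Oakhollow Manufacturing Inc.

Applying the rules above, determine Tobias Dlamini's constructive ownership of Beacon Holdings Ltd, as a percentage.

By spousal attribution (R1), Tobias Dlamini is treated as also owning Callum Dlamini's interest in Oakhollow Manufacturing Inc, giving 37% + 6% = 43%.
Chain via Harbor Foods Inc. (R2): 14% × 37% = 5.18% of Beacon Holdings Ltd.
Chain via Oakhollow Manufacturing Inc. (R2): 43% × 15% = 6.45% of Beacon Holdings Ltd.
Chain via Granite Realty LP (R2): 9% × 21% = 1.89% of Beacon Holdings Ltd.
Direct interest in Beacon Holdings Ltd: 11%.
Aggregating (R3): 5.18% + 6.45% + 1.89% + 11% = 24.52%.

24.52%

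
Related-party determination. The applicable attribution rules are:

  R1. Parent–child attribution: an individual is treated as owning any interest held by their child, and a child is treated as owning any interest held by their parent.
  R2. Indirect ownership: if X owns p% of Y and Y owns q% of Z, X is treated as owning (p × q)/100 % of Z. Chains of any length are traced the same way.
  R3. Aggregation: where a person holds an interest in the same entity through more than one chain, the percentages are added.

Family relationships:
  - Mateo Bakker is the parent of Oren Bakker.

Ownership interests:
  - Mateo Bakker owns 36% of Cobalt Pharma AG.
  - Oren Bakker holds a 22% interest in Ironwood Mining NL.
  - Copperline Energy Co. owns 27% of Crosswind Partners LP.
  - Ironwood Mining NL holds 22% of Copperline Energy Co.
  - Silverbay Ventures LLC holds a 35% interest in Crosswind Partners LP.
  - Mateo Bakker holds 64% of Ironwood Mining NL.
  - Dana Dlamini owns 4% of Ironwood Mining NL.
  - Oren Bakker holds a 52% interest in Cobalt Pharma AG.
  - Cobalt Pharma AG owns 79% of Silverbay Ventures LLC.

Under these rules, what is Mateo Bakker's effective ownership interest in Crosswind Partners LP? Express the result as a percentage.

By parent–child attribution (R1), Mateo Bakker is treated as also owning Oren Bakker's interest in Ironwood Mining NL, giving 64% + 22% = 86%.
By parent–child attribution (R1), Mateo Bakker is treated as also owning Oren Bakker's interest in Cobalt Pharma AG, giving 36% + 52% = 88%.
Chain via Ironwood Mining NL → Copperline Energy Co. (R2): 86% × 22% × 27% = 5.1084% of Crosswind Partners LP.
Chain via Cobalt Pharma AG → Silverbay Ventures LLC (R2): 88% × 79% × 35% = 24.332% of Crosswind Partners LP.
Aggregating (R3): 5.1084% + 24.332% = 29.4404%.

29.4404%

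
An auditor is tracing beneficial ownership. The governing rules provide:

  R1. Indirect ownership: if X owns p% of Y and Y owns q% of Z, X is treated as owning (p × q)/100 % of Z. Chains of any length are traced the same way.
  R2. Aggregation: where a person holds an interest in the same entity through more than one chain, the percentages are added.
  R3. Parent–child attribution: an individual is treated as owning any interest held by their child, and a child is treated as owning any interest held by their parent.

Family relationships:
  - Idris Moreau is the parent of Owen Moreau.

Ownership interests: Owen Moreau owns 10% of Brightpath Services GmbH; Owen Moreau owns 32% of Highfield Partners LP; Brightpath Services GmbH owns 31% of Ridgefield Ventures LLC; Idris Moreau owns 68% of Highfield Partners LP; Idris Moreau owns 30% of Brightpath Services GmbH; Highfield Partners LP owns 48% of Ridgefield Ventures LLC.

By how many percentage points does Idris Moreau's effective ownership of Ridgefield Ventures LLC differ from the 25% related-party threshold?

By parent–child attribution (R3), Idris Moreau is treated as also owning Owen Moreau's interest in Highfield Partners LP, giving 68% + 32% = 100%.
By parent–child attribution (R3), Idris Moreau is treated as also owning Owen Moreau's interest in Brightpath Services GmbH, giving 30% + 10% = 40%.
Chain via Highfield Partners LP (R1): 100% × 48% = 48% of Ridgefield Ventures LLC.
Chain via Brightpath Services GmbH (R1): 40% × 31% = 12.4% of Ridgefield Ventures LLC.
Aggregating (R2): 48% + 12.4% = 60.4%.
60.4% exceeds the 25% threshold by 35.4 percentage points.

35.4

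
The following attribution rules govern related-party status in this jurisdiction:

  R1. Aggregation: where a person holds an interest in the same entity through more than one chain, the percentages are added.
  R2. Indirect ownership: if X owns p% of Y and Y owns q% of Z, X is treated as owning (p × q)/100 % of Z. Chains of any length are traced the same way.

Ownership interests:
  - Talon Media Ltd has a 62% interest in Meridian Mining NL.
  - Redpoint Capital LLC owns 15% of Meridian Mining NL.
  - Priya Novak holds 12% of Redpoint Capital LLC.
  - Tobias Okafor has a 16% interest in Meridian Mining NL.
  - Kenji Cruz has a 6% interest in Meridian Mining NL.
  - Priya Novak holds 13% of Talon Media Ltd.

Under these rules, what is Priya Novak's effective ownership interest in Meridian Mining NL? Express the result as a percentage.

9.86%

Chain via Redpoint Capital LLC (R2): 12% × 15% = 1.8% of Meridian Mining NL.
Chain via Talon Media Ltd (R2): 13% × 62% = 8.06% of Meridian Mining NL.
Aggregating (R1): 1.8% + 8.06% = 9.86%.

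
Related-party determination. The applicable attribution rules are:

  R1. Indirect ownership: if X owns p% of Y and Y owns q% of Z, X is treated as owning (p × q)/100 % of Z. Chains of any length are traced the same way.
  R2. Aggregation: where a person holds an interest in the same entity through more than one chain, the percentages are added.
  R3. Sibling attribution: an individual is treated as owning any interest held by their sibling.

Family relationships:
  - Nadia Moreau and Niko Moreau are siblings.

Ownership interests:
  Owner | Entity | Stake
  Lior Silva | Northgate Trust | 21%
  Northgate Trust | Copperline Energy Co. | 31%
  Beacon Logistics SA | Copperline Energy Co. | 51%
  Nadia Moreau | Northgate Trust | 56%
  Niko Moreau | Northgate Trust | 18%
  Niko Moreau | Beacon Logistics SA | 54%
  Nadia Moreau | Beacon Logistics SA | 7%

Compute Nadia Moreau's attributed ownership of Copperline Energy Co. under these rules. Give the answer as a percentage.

By sibling attribution (R3), Nadia Moreau is treated as also owning Niko Moreau's interest in Beacon Logistics SA, giving 7% + 54% = 61%.
By sibling attribution (R3), Nadia Moreau is treated as also owning Niko Moreau's interest in Northgate Trust, giving 56% + 18% = 74%.
Chain via Beacon Logistics SA (R1): 61% × 51% = 31.11% of Copperline Energy Co.
Chain via Northgate Trust (R1): 74% × 31% = 22.94% of Copperline Energy Co.
Aggregating (R2): 31.11% + 22.94% = 54.05%.

54.05%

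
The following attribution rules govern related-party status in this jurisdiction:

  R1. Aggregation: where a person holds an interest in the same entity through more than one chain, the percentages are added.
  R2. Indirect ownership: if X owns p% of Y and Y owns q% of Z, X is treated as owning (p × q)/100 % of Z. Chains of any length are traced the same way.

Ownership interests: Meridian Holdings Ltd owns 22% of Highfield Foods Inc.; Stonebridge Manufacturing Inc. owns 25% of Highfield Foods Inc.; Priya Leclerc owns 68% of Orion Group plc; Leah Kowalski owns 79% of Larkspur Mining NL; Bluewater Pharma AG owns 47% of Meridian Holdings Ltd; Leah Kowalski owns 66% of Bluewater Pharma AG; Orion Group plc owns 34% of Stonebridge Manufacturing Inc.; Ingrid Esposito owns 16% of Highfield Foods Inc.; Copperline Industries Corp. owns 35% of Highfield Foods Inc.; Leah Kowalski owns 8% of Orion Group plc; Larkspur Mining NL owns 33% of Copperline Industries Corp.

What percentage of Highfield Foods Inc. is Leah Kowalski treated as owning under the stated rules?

Chain via Orion Group plc → Stonebridge Manufacturing Inc. (R2): 8% × 34% × 25% = 0.68% of Highfield Foods Inc.
Chain via Larkspur Mining NL → Copperline Industries Corp. (R2): 79% × 33% × 35% = 9.1245% of Highfield Foods Inc.
Chain via Bluewater Pharma AG → Meridian Holdings Ltd (R2): 66% × 47% × 22% = 6.8244% of Highfield Foods Inc.
Aggregating (R1): 0.68% + 9.1245% + 6.8244% = 16.6289%.

16.6289%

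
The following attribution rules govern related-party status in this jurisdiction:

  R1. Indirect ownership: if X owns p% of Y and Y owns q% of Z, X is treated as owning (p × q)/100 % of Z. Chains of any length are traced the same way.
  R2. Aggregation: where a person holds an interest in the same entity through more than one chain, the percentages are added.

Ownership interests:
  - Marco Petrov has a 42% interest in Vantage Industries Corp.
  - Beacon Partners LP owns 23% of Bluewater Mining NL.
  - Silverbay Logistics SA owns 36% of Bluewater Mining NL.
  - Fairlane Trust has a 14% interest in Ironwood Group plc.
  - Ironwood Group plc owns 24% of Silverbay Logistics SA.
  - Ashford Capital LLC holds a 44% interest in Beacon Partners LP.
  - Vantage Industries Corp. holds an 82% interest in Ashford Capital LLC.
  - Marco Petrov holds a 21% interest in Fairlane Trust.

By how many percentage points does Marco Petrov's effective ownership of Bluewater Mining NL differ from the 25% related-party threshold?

21.260656

Chain via Fairlane Trust → Ironwood Group plc → Silverbay Logistics SA (R1): 21% × 14% × 24% × 36% = 0.254016% of Bluewater Mining NL.
Chain via Vantage Industries Corp. → Ashford Capital LLC → Beacon Partners LP (R1): 42% × 82% × 44% × 23% = 3.485328% of Bluewater Mining NL.
Aggregating (R2): 0.254016% + 3.485328% = 3.739344%.
3.739344% falls short of the 25% threshold by 21.260656 percentage points.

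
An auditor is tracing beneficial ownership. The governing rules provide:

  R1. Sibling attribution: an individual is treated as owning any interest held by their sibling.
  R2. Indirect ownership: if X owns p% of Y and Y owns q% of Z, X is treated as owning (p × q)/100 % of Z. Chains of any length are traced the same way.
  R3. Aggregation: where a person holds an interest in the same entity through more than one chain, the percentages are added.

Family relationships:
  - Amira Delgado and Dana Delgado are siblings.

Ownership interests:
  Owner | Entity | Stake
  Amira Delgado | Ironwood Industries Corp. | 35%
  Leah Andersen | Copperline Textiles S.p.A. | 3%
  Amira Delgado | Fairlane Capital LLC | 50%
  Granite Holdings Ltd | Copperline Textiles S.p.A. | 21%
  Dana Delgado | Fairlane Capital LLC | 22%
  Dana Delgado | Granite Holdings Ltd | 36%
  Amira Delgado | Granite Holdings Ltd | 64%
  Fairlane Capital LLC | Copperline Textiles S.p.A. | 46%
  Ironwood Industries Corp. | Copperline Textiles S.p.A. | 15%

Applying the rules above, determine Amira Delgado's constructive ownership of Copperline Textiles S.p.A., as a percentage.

59.37%

By sibling attribution (R1), Amira Delgado is treated as also owning Dana Delgado's interest in Granite Holdings Ltd, giving 64% + 36% = 100%.
By sibling attribution (R1), Amira Delgado is treated as also owning Dana Delgado's interest in Fairlane Capital LLC, giving 50% + 22% = 72%.
Chain via Granite Holdings Ltd (R2): 100% × 21% = 21% of Copperline Textiles S.p.A.
Chain via Fairlane Capital LLC (R2): 72% × 46% = 33.12% of Copperline Textiles S.p.A.
Chain via Ironwood Industries Corp. (R2): 35% × 15% = 5.25% of Copperline Textiles S.p.A.
Aggregating (R3): 21% + 33.12% + 5.25% = 59.37%.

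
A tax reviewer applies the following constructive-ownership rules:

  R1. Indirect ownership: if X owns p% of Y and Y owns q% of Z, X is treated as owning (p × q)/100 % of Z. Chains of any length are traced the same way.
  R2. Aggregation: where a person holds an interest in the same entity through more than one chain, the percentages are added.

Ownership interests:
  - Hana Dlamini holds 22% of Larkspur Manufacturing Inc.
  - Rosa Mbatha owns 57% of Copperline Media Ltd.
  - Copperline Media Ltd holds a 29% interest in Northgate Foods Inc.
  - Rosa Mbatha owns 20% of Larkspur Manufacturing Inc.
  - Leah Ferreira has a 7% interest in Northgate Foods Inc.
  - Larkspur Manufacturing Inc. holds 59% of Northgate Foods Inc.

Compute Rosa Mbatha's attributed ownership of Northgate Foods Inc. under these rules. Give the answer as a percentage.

28.33%

Chain via Copperline Media Ltd (R1): 57% × 29% = 16.53% of Northgate Foods Inc.
Chain via Larkspur Manufacturing Inc. (R1): 20% × 59% = 11.8% of Northgate Foods Inc.
Aggregating (R2): 16.53% + 11.8% = 28.33%.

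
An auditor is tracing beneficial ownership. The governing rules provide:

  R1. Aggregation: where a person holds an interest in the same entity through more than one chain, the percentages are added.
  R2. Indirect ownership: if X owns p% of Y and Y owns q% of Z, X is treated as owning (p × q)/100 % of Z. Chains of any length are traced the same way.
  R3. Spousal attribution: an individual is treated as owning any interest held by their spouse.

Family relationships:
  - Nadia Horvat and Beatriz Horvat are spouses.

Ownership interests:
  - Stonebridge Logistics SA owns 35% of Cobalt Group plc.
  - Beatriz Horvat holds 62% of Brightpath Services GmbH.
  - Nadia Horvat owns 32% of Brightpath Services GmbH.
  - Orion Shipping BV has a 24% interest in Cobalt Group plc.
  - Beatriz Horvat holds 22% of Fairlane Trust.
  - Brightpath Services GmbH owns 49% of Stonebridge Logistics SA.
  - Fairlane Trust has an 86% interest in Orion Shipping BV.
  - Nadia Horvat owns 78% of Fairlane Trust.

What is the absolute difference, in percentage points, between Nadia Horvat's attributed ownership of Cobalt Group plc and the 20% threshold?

By spousal attribution (R3), Nadia Horvat is treated as also owning Beatriz Horvat's interest in Brightpath Services GmbH, giving 32% + 62% = 94%.
By spousal attribution (R3), Nadia Horvat is treated as also owning Beatriz Horvat's interest in Fairlane Trust, giving 78% + 22% = 100%.
Chain via Brightpath Services GmbH → Stonebridge Logistics SA (R2): 94% × 49% × 35% = 16.121% of Cobalt Group plc.
Chain via Fairlane Trust → Orion Shipping BV (R2): 100% × 86% × 24% = 20.64% of Cobalt Group plc.
Aggregating (R1): 16.121% + 20.64% = 36.761%.
36.761% exceeds the 20% threshold by 16.761 percentage points.

16.761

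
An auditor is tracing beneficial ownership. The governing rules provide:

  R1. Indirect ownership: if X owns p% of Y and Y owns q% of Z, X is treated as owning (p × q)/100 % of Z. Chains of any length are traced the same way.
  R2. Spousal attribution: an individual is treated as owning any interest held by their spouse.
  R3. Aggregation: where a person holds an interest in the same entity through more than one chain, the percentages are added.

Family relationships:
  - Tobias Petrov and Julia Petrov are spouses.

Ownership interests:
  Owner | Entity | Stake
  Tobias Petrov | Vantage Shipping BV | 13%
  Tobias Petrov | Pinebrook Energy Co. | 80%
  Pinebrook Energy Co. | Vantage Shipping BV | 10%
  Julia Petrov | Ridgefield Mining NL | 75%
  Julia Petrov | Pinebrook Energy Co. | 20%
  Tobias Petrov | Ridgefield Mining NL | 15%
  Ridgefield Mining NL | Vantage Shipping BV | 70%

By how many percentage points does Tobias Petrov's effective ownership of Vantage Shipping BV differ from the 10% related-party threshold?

By spousal attribution (R2), Tobias Petrov is treated as also owning Julia Petrov's interest in Pinebrook Energy Co, giving 80% + 20% = 100%.
By spousal attribution (R2), Tobias Petrov is treated as also owning Julia Petrov's interest in Ridgefield Mining NL, giving 15% + 75% = 90%.
Chain via Pinebrook Energy Co. (R1): 100% × 10% = 10% of Vantage Shipping BV.
Chain via Ridgefield Mining NL (R1): 90% × 70% = 63% of Vantage Shipping BV.
Direct interest in Vantage Shipping BV: 13%.
Aggregating (R3): 10% + 63% + 13% = 86%.
86% exceeds the 10% threshold by 76 percentage points.

76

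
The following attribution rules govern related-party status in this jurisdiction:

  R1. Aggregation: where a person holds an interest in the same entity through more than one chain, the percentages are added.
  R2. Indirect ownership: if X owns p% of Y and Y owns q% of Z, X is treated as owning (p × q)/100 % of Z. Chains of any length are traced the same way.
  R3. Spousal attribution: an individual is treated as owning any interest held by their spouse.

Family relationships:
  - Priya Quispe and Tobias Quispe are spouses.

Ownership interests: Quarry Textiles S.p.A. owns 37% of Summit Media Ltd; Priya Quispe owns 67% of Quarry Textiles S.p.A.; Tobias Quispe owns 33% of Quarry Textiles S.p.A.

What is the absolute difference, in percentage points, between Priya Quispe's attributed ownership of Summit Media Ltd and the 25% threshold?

12

By spousal attribution (R3), Priya Quispe is treated as also owning Tobias Quispe's interest in Quarry Textiles S.p.A, giving 67% + 33% = 100%.
Chain via Quarry Textiles S.p.A. (R2): 100% × 37% = 37% of Summit Media Ltd.
37% exceeds the 25% threshold by 12 percentage points.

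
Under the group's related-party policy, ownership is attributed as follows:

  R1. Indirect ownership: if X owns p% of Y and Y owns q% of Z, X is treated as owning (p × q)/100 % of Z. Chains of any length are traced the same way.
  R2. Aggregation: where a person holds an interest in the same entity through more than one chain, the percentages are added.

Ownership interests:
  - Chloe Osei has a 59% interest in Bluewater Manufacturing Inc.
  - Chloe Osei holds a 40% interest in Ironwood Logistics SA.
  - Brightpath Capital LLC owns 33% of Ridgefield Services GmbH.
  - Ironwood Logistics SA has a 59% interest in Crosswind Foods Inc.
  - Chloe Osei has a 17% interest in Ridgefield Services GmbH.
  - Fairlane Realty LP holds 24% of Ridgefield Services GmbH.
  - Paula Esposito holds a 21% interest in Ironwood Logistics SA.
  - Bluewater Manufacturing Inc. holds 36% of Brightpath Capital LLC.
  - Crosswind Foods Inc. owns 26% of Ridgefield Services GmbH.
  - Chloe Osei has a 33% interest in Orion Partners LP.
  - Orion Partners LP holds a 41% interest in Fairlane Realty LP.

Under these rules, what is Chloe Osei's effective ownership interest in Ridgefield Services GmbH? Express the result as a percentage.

33.3924%

Chain via Ironwood Logistics SA → Crosswind Foods Inc. (R1): 40% × 59% × 26% = 6.136% of Ridgefield Services GmbH.
Chain via Orion Partners LP → Fairlane Realty LP (R1): 33% × 41% × 24% = 3.2472% of Ridgefield Services GmbH.
Chain via Bluewater Manufacturing Inc. → Brightpath Capital LLC (R1): 59% × 36% × 33% = 7.0092% of Ridgefield Services GmbH.
Direct interest in Ridgefield Services GmbH: 17%.
Aggregating (R2): 6.136% + 3.2472% + 7.0092% + 17% = 33.3924%.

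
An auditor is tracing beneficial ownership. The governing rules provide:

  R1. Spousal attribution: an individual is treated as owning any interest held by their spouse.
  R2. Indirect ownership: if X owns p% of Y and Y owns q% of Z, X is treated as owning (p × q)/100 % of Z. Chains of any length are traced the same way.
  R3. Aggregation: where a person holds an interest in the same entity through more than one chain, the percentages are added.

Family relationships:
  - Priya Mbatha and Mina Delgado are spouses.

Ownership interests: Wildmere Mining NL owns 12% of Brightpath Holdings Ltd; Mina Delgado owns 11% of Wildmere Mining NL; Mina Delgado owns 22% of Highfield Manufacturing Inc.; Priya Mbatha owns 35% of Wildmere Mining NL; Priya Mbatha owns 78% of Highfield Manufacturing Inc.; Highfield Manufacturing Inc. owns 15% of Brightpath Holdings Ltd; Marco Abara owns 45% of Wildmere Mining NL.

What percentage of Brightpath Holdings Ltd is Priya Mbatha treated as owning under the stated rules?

20.52%

By spousal attribution (R1), Priya Mbatha is treated as also owning Mina Delgado's interest in Wildmere Mining NL, giving 35% + 11% = 46%.
By spousal attribution (R1), Priya Mbatha is treated as also owning Mina Delgado's interest in Highfield Manufacturing Inc, giving 78% + 22% = 100%.
Chain via Wildmere Mining NL (R2): 46% × 12% = 5.52% of Brightpath Holdings Ltd.
Chain via Highfield Manufacturing Inc. (R2): 100% × 15% = 15% of Brightpath Holdings Ltd.
Aggregating (R3): 5.52% + 15% = 20.52%.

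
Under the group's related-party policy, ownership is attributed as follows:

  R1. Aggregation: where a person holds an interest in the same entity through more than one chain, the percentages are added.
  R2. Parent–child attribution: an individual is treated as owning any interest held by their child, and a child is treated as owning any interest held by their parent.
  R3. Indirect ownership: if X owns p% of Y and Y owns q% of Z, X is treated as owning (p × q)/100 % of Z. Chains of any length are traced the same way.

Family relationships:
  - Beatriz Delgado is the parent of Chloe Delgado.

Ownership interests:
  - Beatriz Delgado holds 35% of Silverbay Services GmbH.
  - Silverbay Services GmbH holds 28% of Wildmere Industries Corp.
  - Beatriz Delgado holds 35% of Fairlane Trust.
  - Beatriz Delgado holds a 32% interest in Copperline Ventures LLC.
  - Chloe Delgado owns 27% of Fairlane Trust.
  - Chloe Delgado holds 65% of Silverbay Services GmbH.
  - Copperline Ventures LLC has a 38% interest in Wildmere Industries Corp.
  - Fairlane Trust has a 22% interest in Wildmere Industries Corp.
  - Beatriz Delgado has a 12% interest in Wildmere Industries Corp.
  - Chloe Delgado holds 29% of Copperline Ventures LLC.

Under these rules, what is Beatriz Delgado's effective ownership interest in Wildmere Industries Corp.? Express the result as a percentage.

By parent–child attribution (R2), Beatriz Delgado is treated as also owning Chloe Delgado's interest in Silverbay Services GmbH, giving 35% + 65% = 100%.
By parent–child attribution (R2), Beatriz Delgado is treated as also owning Chloe Delgado's interest in Fairlane Trust, giving 35% + 27% = 62%.
By parent–child attribution (R2), Beatriz Delgado is treated as also owning Chloe Delgado's interest in Copperline Ventures LLC, giving 32% + 29% = 61%.
Chain via Silverbay Services GmbH (R3): 100% × 28% = 28% of Wildmere Industries Corp.
Chain via Fairlane Trust (R3): 62% × 22% = 13.64% of Wildmere Industries Corp.
Chain via Copperline Ventures LLC (R3): 61% × 38% = 23.18% of Wildmere Industries Corp.
Direct interest in Wildmere Industries Corp: 12%.
Aggregating (R1): 28% + 13.64% + 23.18% + 12% = 76.82%.

76.82%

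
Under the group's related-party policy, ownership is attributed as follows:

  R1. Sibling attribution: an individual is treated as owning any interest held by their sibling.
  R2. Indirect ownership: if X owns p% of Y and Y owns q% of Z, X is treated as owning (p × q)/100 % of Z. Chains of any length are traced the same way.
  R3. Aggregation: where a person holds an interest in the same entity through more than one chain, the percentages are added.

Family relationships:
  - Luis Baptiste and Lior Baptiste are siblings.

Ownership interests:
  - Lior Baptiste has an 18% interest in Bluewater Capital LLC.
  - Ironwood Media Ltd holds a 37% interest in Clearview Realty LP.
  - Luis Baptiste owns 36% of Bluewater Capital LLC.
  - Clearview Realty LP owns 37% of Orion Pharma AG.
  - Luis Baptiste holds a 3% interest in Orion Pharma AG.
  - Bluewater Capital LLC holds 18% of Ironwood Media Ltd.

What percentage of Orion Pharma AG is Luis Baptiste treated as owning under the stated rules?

4.330668%

By sibling attribution (R1), Luis Baptiste is treated as also owning Lior Baptiste's interest in Bluewater Capital LLC, giving 36% + 18% = 54%.
Chain via Bluewater Capital LLC → Ironwood Media Ltd → Clearview Realty LP (R2): 54% × 18% × 37% × 37% = 1.330668% of Orion Pharma AG.
Direct interest in Orion Pharma AG: 3%.
Aggregating (R3): 1.330668% + 3% = 4.330668%.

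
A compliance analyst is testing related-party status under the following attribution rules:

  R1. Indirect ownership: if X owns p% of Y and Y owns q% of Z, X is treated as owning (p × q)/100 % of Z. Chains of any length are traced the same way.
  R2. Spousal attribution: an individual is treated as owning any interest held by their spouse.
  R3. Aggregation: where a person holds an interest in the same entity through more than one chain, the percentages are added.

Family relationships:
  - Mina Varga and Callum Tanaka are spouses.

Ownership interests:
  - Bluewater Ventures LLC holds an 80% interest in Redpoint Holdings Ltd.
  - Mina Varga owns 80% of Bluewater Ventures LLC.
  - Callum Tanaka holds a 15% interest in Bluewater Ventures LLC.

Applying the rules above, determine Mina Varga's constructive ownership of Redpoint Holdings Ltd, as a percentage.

76%

By spousal attribution (R2), Mina Varga is treated as also owning Callum Tanaka's interest in Bluewater Ventures LLC, giving 80% + 15% = 95%.
Chain via Bluewater Ventures LLC (R1): 95% × 80% = 76% of Redpoint Holdings Ltd.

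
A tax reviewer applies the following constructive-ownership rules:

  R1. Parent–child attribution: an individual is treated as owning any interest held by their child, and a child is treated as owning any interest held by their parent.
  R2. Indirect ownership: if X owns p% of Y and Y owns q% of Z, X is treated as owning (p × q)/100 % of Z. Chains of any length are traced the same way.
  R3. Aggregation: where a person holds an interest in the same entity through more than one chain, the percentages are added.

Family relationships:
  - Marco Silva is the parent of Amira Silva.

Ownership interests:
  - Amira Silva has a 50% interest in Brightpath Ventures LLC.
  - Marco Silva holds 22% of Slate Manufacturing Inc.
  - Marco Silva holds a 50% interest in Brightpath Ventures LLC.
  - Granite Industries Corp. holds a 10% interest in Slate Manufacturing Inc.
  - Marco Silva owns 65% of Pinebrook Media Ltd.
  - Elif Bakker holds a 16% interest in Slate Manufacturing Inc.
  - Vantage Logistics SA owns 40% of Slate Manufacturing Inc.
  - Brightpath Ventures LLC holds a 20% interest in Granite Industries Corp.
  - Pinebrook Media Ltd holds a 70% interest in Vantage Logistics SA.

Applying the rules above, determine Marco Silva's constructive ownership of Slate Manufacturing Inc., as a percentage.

42.2%

By parent–child attribution (R1), Marco Silva is treated as also owning Amira Silva's interest in Brightpath Ventures LLC, giving 50% + 50% = 100%.
Chain via Brightpath Ventures LLC → Granite Industries Corp. (R2): 100% × 20% × 10% = 2% of Slate Manufacturing Inc.
Chain via Pinebrook Media Ltd → Vantage Logistics SA (R2): 65% × 70% × 40% = 18.2% of Slate Manufacturing Inc.
Direct interest in Slate Manufacturing Inc: 22%.
Aggregating (R3): 2% + 18.2% + 22% = 42.2%.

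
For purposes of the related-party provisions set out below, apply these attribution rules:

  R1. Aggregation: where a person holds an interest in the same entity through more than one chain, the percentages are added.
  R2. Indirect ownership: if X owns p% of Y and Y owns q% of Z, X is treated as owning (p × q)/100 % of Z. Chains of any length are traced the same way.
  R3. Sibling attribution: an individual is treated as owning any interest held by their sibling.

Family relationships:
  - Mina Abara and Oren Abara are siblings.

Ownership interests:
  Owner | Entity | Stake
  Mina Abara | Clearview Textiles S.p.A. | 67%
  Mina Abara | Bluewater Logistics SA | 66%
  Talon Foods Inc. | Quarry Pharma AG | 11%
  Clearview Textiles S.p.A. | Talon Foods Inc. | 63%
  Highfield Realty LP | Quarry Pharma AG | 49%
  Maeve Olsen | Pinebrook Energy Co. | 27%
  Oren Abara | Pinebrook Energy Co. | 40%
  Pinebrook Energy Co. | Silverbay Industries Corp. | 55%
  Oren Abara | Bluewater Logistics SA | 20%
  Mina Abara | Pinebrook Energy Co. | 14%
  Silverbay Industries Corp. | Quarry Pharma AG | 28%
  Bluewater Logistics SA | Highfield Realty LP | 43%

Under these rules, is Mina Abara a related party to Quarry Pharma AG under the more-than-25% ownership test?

By sibling attribution (R3), Mina Abara is treated as also owning Oren Abara's interest in Bluewater Logistics SA, giving 66% + 20% = 86%.
By sibling attribution (R3), Mina Abara is treated as also owning Oren Abara's interest in Pinebrook Energy Co, giving 14% + 40% = 54%.
Chain via Bluewater Logistics SA → Highfield Realty LP (R2): 86% × 43% × 49% = 18.1202% of Quarry Pharma AG.
Chain via Pinebrook Energy Co. → Silverbay Industries Corp. (R2): 54% × 55% × 28% = 8.316% of Quarry Pharma AG.
Chain via Clearview Textiles S.p.A. → Talon Foods Inc. (R2): 67% × 63% × 11% = 4.6431% of Quarry Pharma AG.
Aggregating (R1): 18.1202% + 8.316% + 4.6431% = 31.0793%.
31.0793% exceeds the 25% threshold, so Mina is a related party to Quarry Pharma AG.

Yes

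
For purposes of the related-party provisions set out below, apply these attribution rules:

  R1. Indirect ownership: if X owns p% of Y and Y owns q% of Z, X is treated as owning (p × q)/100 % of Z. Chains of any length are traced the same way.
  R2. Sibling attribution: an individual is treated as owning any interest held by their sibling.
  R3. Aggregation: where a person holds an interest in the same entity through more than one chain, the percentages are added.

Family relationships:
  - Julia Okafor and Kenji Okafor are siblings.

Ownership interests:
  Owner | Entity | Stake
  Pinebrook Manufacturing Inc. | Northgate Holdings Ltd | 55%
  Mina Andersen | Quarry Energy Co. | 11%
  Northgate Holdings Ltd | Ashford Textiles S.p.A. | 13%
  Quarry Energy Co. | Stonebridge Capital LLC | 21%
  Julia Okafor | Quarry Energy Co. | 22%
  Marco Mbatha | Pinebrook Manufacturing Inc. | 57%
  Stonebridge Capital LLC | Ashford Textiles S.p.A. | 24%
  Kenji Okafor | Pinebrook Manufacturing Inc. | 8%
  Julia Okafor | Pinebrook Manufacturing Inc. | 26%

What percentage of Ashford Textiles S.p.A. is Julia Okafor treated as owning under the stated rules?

By sibling attribution (R2), Julia Okafor is treated as also owning Kenji Okafor's interest in Pinebrook Manufacturing Inc, giving 26% + 8% = 34%.
Chain via Pinebrook Manufacturing Inc. → Northgate Holdings Ltd (R1): 34% × 55% × 13% = 2.431% of Ashford Textiles S.p.A.
Chain via Quarry Energy Co. → Stonebridge Capital LLC (R1): 22% × 21% × 24% = 1.1088% of Ashford Textiles S.p.A.
Aggregating (R3): 2.431% + 1.1088% = 3.5398%.

3.5398%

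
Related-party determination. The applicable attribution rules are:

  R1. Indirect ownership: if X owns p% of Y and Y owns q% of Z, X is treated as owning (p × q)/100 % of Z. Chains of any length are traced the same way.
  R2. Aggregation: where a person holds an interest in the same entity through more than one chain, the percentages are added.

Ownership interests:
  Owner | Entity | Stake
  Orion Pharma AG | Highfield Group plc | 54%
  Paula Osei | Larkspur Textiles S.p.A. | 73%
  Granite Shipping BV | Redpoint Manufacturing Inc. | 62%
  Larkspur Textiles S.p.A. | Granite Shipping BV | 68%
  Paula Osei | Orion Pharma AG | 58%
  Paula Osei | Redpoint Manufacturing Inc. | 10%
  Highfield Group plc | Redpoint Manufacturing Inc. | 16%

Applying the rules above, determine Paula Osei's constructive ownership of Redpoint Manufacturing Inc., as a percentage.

45.788%

Chain via Larkspur Textiles S.p.A. → Granite Shipping BV (R1): 73% × 68% × 62% = 30.7768% of Redpoint Manufacturing Inc.
Chain via Orion Pharma AG → Highfield Group plc (R1): 58% × 54% × 16% = 5.0112% of Redpoint Manufacturing Inc.
Direct interest in Redpoint Manufacturing Inc: 10%.
Aggregating (R2): 30.7768% + 5.0112% + 10% = 45.788%.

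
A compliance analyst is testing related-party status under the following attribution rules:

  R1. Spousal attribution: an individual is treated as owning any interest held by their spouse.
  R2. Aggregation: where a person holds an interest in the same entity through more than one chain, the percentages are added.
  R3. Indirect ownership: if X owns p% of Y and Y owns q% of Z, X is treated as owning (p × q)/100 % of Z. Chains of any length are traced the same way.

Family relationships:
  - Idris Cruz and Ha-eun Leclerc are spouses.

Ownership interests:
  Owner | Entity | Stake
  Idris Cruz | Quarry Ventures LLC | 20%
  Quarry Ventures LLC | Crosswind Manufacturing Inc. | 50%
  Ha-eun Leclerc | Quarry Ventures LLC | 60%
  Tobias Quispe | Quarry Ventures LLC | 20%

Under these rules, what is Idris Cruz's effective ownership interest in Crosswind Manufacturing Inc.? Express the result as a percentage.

40%

By spousal attribution (R1), Idris Cruz is treated as also owning Ha-eun Leclerc's interest in Quarry Ventures LLC, giving 20% + 60% = 80%.
Chain via Quarry Ventures LLC (R3): 80% × 50% = 40% of Crosswind Manufacturing Inc.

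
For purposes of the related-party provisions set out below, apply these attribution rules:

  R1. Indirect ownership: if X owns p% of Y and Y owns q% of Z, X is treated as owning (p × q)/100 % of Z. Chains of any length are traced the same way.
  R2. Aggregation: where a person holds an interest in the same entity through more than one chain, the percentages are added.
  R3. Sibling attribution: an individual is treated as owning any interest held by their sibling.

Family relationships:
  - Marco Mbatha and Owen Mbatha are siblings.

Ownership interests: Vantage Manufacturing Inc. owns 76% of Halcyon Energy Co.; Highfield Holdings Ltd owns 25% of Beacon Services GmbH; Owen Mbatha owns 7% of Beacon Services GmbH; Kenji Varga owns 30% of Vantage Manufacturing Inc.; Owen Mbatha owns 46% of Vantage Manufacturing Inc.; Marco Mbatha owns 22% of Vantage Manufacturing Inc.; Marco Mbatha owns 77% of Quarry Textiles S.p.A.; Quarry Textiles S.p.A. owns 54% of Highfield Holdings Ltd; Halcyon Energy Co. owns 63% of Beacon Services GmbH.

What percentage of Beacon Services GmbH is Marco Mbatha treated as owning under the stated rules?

49.9534%

By sibling attribution (R3), Marco Mbatha is treated as also owning Owen Mbatha's interest in Vantage Manufacturing Inc, giving 22% + 46% = 68%.
By sibling attribution (R3), Marco Mbatha is treated as owning Owen Mbatha's 7% interest in Beacon Services GmbH.
Chain via Quarry Textiles S.p.A. → Highfield Holdings Ltd (R1): 77% × 54% × 25% = 10.395% of Beacon Services GmbH.
Chain via Vantage Manufacturing Inc. → Halcyon Energy Co. (R1): 68% × 76% × 63% = 32.5584% of Beacon Services GmbH.
Direct interest in Beacon Services GmbH: 7%.
Aggregating (R2): 10.395% + 32.5584% + 7% = 49.9534%.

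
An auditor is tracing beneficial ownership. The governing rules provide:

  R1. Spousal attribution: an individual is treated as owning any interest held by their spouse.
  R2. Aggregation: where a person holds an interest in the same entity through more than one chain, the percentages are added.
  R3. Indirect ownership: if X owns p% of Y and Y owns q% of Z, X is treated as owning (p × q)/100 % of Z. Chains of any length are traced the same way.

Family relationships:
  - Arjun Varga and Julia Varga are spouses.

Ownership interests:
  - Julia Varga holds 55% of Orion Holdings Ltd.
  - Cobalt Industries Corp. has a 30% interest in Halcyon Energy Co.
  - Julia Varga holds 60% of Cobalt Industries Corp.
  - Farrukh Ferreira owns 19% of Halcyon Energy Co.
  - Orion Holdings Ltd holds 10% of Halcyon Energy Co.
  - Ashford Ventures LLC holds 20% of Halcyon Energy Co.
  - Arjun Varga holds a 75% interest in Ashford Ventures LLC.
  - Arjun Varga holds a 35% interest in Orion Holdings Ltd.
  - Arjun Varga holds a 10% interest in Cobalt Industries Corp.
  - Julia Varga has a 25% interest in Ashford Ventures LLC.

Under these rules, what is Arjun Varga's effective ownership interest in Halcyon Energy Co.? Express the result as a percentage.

By spousal attribution (R1), Arjun Varga is treated as also owning Julia Varga's interest in Cobalt Industries Corp, giving 10% + 60% = 70%.
By spousal attribution (R1), Arjun Varga is treated as also owning Julia Varga's interest in Orion Holdings Ltd, giving 35% + 55% = 90%.
By spousal attribution (R1), Arjun Varga is treated as also owning Julia Varga's interest in Ashford Ventures LLC, giving 75% + 25% = 100%.
Chain via Cobalt Industries Corp. (R3): 70% × 30% = 21% of Halcyon Energy Co.
Chain via Orion Holdings Ltd (R3): 90% × 10% = 9% of Halcyon Energy Co.
Chain via Ashford Ventures LLC (R3): 100% × 20% = 20% of Halcyon Energy Co.
Aggregating (R2): 21% + 9% + 20% = 50%.

50%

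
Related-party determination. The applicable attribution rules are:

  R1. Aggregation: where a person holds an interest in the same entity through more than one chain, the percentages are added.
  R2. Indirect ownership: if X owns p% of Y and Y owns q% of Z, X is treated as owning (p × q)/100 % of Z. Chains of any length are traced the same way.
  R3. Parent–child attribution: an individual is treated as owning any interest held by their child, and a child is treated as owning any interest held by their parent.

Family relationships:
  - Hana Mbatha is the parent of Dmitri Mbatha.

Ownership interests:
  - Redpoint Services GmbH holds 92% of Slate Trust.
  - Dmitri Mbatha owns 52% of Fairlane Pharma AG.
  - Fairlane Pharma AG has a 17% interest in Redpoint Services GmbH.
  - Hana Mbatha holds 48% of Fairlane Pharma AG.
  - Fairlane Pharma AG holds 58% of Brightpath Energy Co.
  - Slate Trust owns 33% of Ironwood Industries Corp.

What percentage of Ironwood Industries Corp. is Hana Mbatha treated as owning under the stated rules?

5.1612%

By parent–child attribution (R3), Hana Mbatha is treated as also owning Dmitri Mbatha's interest in Fairlane Pharma AG, giving 48% + 52% = 100%.
Chain via Fairlane Pharma AG → Redpoint Services GmbH → Slate Trust (R2): 100% × 17% × 92% × 33% = 5.1612% of Ironwood Industries Corp.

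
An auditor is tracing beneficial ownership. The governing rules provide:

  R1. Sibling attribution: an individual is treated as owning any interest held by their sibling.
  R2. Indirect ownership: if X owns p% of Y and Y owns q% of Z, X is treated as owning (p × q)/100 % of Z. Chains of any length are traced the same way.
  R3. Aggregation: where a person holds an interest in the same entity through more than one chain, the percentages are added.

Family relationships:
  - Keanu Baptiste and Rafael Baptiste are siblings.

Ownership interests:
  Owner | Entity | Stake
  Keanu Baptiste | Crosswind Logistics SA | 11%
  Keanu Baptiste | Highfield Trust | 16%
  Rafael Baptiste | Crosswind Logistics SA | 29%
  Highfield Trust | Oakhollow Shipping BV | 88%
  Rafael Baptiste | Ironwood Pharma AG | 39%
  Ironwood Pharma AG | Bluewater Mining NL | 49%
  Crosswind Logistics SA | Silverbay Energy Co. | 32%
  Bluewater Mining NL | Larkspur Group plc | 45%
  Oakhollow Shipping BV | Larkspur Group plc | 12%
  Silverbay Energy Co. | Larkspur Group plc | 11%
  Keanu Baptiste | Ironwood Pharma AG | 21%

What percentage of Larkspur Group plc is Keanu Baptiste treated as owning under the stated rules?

16.3276%

By sibling attribution (R1), Keanu Baptiste is treated as also owning Rafael Baptiste's interest in Ironwood Pharma AG, giving 21% + 39% = 60%.
By sibling attribution (R1), Keanu Baptiste is treated as also owning Rafael Baptiste's interest in Crosswind Logistics SA, giving 11% + 29% = 40%.
Chain via Ironwood Pharma AG → Bluewater Mining NL (R2): 60% × 49% × 45% = 13.23% of Larkspur Group plc.
Chain via Crosswind Logistics SA → Silverbay Energy Co. (R2): 40% × 32% × 11% = 1.408% of Larkspur Group plc.
Chain via Highfield Trust → Oakhollow Shipping BV (R2): 16% × 88% × 12% = 1.6896% of Larkspur Group plc.
Aggregating (R3): 13.23% + 1.408% + 1.6896% = 16.3276%.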